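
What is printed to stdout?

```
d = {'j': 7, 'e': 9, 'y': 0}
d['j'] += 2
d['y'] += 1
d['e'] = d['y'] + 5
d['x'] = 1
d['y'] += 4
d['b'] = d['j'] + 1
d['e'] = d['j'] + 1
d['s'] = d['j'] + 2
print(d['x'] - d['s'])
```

d['j'] = 7+2 = 9 → {'j': 9, 'e': 9, 'y': 0}
d['y'] = 0+1 = 1 → {'j': 9, 'e': 9, 'y': 1}
d['e'] = d['y']+5 = 6 → {'j': 9, 'e': 6, 'y': 1}
d['x'] = 1 → {'j': 9, 'e': 6, 'y': 1, 'x': 1}
d['y'] = 1+4 = 5 → {'j': 9, 'e': 6, 'y': 5, 'x': 1}
d['b'] = d['j']+1 = 10 → {'j': 9, 'e': 6, 'y': 5, 'x': 1, 'b': 10}
d['e'] = d['j']+1 = 10 → {'j': 9, 'e': 10, 'y': 5, 'x': 1, 'b': 10}
d['s'] = d['j']+2 = 11 → {'j': 9, 'e': 10, 'y': 5, 'x': 1, 'b': 10, 's': 11}
d['x']-d['s'] = 1-11 = -10

-10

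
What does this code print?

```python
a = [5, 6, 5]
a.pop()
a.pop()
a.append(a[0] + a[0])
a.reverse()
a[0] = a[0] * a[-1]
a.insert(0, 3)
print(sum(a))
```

58

pop() removes 5 → [5, 6]
pop() removes 6 → [5]
append a[0]+a[0] = 5+5 = 10 → [5, 10]
reverse → [10, 5]
a[0] = a[0]*a[-1] = 10*5 = 50 → [50, 5]
insert 3 at 0 → [3, 50, 5]
sum = 58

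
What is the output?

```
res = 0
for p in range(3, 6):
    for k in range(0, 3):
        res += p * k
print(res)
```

p=3,k=0: res = 0+0 = 0
p=3,k=1: res = 0+3 = 3
p=3,k=2: res = 3+6 = 9
p=4,k=0: res = 9+0 = 9
p=4,k=1: res = 9+4 = 13
p=4,k=2: res = 13+8 = 21
p=5,k=0: res = 21+0 = 21
p=5,k=1: res = 21+5 = 26
p=5,k=2: res = 26+10 = 36

36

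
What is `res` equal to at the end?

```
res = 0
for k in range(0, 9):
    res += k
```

36

k=0: res = 0+0 = 0
k=1: res = 0+1 = 1
k=2: res = 1+2 = 3
k=3: res = 3+3 = 6
k=4: res = 6+4 = 10
k=5: res = 10+5 = 15
k=6: res = 15+6 = 21
k=7: res = 21+7 = 28
k=8: res = 28+8 = 36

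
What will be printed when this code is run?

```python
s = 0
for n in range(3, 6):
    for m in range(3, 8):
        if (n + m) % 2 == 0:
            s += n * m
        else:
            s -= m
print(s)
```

n=3,m=3: even sum, s = 0+9 = 9
n=3,m=4: odd sum, s = 9-4 = 5
n=3,m=5: even sum, s = 5+15 = 20
n=3,m=6: odd sum, s = 20-6 = 14
n=3,m=7: even sum, s = 14+21 = 35
n=4,m=3: odd sum, s = 35-3 = 32
n=4,m=4: even sum, s = 32+16 = 48
n=4,m=5: odd sum, s = 48-5 = 43
n=4,m=6: even sum, s = 43+24 = 67
n=4,m=7: odd sum, s = 67-7 = 60
n=5,m=3: even sum, s = 60+15 = 75
n=5,m=4: odd sum, s = 75-4 = 71
n=5,m=5: even sum, s = 71+25 = 96
n=5,m=6: odd sum, s = 96-6 = 90
n=5,m=7: even sum, s = 90+35 = 125

125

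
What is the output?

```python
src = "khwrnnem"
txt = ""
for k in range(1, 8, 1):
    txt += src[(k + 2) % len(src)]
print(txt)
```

rnnemkh

k=1: add src[3]='r' → 'r'
k=2: add src[4]='n' → 'rn'
k=3: add src[5]='n' → 'rnn'
k=4: add src[6]='e' → 'rnne'
k=5: add src[7]='m' → 'rnnem'
k=6: add src[0]='k' → 'rnnemk'
k=7: add src[1]='h' → 'rnnemkh'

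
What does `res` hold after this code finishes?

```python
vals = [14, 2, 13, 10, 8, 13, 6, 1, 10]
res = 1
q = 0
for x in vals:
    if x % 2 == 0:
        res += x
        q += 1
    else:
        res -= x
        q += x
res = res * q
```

x=14: even, res = 1+14 = 15; q=1
x=2: even, res = 15+2 = 17; q=2
x=13: not even, res = 17-13 = 4; q=15
x=10: even, res = 4+10 = 14; q=16
x=8: even, res = 14+8 = 22; q=17
x=13: not even, res = 22-13 = 9; q=30
x=6: even, res = 9+6 = 15; q=31
x=1: not even, res = 15-1 = 14; q=32
x=10: even, res = 14+10 = 24; q=33
res*q = 24*33 = 792

792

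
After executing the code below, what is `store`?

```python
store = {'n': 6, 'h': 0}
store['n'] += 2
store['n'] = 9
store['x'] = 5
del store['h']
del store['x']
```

store['n'] = 6+2 = 8 → {'n': 8, 'h': 0}
store['n'] = 9 → {'n': 9, 'h': 0}
store['x'] = 5 → {'n': 9, 'h': 0, 'x': 5}
del 'h' → {'n': 9, 'x': 5}
del 'x' → {'n': 9}

{'n': 9}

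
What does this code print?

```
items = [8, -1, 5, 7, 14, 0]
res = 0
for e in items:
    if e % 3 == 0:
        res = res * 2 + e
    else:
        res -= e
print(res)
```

e=8: not %3==0, res = 0-8 = -8
e=-1: not %3==0, res = (-8)-(-1) = -7
e=5: not %3==0, res = (-7)-5 = -12
e=7: not %3==0, res = (-12)-7 = -19
e=14: not %3==0, res = (-19)-14 = -33
e=0: %3==0, res = (-33)*2+0 = -66

-66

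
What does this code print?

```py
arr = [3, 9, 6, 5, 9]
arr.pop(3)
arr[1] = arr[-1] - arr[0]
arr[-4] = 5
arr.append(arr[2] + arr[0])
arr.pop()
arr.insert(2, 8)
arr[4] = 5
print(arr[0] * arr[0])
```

pop(3) removes 5 → [3, 9, 6, 9]
arr[1] = arr[-1]-arr[0] = 9-3 = 6 → [3, 6, 6, 9]
arr[-4] = 5 → [5, 6, 6, 9]
append arr[2]+arr[0] = 6+5 = 11 → [5, 6, 6, 9, 11]
pop() removes 11 → [5, 6, 6, 9]
insert 8 at 2 → [5, 6, 8, 6, 9]
arr[4] = 5 → [5, 6, 8, 6, 5]
arr[0]*arr[0] = 5*5 = 25

25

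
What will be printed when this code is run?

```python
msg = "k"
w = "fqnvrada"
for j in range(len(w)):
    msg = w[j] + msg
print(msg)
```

j=0: prepend 'f' → 'fk'
j=1: prepend 'q' → 'qfk'
j=2: prepend 'n' → 'nqfk'
j=3: prepend 'v' → 'vnqfk'
j=4: prepend 'r' → 'rvnqfk'
j=5: prepend 'a' → 'arvnqfk'
j=6: prepend 'd' → 'darvnqfk'
j=7: prepend 'a' → 'adarvnqfk'

adarvnqfk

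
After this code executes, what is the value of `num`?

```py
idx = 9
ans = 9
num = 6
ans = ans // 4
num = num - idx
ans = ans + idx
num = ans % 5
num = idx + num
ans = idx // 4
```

10

ans = 9//4 = 2
num = 6-9 = -3
ans = 2+9 = 11
num = 11%5 = 1
num = 9+1 = 10
ans = 9//4 = 2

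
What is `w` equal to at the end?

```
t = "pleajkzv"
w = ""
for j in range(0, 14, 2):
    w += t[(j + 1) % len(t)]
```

'lakvlak'

j=0: add t[1]='l' → 'l'
j=2: add t[3]='a' → 'la'
j=4: add t[5]='k' → 'lak'
j=6: add t[7]='v' → 'lakv'
j=8: add t[1]='l' → 'lakvl'
j=10: add t[3]='a' → 'lakvla'
j=12: add t[5]='k' → 'lakvlak'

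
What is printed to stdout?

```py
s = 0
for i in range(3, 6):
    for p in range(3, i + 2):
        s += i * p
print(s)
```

159

i=3,p=3: s = 0+9 = 9
i=3,p=4: s = 9+12 = 21
i=4,p=3: s = 21+12 = 33
i=4,p=4: s = 33+16 = 49
i=4,p=5: s = 49+20 = 69
i=5,p=3: s = 69+15 = 84
i=5,p=4: s = 84+20 = 104
i=5,p=5: s = 104+25 = 129
i=5,p=6: s = 129+30 = 159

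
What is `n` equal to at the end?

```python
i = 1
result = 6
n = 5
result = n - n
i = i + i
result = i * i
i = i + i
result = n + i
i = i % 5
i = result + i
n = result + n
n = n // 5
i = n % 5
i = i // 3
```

result = 5-5 = 0
i = 1+1 = 2
result = 2*2 = 4
i = 2+2 = 4
result = 5+4 = 9
i = 4%5 = 4
i = 9+4 = 13
n = 9+5 = 14
n = 14//5 = 2
i = 2%5 = 2
i = 2//3 = 0

2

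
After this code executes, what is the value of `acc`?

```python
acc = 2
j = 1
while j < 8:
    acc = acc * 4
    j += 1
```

32768

j=1: acc = 2*4 = 8
j=2: acc = 8*4 = 32
j=3: acc = 32*4 = 128
j=4: acc = 128*4 = 512
j=5: acc = 512*4 = 2048
j=6: acc = 2048*4 = 8192
j=7: acc = 8192*4 = 32768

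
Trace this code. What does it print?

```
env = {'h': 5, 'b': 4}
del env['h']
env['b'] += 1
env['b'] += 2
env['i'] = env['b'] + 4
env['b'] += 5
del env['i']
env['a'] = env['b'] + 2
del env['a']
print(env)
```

del 'h' → {'b': 4}
env['b'] = 4+1 = 5 → {'b': 5}
env['b'] = 5+2 = 7 → {'b': 7}
env['i'] = env['b']+4 = 11 → {'b': 7, 'i': 11}
env['b'] = 7+5 = 12 → {'b': 12, 'i': 11}
del 'i' → {'b': 12}
env['a'] = env['b']+2 = 14 → {'b': 12, 'a': 14}
del 'a' → {'b': 12}

{'b': 12}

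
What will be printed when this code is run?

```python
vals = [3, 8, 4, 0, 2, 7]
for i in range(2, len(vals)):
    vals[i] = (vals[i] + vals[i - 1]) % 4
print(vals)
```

[3, 8, 0, 0, 2, 1]

i=2: vals[2] = (4+8)%4 = 0 → [3, 8, 0, 0, 2, 7]
i=3: vals[3] = (0+0)%4 = 0 → [3, 8, 0, 0, 2, 7]
i=4: vals[4] = (2+0)%4 = 2 → [3, 8, 0, 0, 2, 7]
i=5: vals[5] = (7+2)%4 = 1 → [3, 8, 0, 0, 2, 1]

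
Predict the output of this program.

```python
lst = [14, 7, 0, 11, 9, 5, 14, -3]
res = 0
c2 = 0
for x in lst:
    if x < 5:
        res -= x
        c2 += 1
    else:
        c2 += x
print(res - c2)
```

x=14: not <5; c2=14
x=7: not <5; c2=21
x=0: <5, res = 0-0 = 0; c2=22
x=11: not <5; c2=33
x=9: not <5; c2=42
x=5: not <5; c2=47
x=14: not <5; c2=61
x=-3: <5, res = 0-(-3) = 3; c2=62
res-c2 = 3-62 = -59

-59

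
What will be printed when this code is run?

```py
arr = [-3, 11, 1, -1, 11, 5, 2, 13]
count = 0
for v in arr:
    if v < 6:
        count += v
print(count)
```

4

v=-3: <6, count = 0+(-3) = -3
v=11: not <6
v=1: <6, count = (-3)+1 = -2
v=-1: <6, count = (-2)+(-1) = -3
v=11: not <6
v=5: <6, count = (-3)+5 = 2
v=2: <6, count = 2+2 = 4
v=13: not <6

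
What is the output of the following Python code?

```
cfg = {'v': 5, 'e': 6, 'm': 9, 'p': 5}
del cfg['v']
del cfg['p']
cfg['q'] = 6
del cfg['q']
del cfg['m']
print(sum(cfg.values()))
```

6

del 'v' → {'e': 6, 'm': 9, 'p': 5}
del 'p' → {'e': 6, 'm': 9}
cfg['q'] = 6 → {'e': 6, 'm': 9, 'q': 6}
del 'q' → {'e': 6, 'm': 9}
del 'm' → {'e': 6}
sum of values = 6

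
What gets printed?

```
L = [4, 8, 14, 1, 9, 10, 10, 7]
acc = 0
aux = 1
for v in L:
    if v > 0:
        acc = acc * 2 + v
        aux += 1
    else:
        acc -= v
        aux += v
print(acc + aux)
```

1636

v=4: >0, acc = 0*2+4 = 4; aux=2
v=8: >0, acc = 4*2+8 = 16; aux=3
v=14: >0, acc = 16*2+14 = 46; aux=4
v=1: >0, acc = 46*2+1 = 93; aux=5
v=9: >0, acc = 93*2+9 = 195; aux=6
v=10: >0, acc = 195*2+10 = 400; aux=7
v=10: >0, acc = 400*2+10 = 810; aux=8
v=7: >0, acc = 810*2+7 = 1627; aux=9
acc+aux = 1627+9 = 1636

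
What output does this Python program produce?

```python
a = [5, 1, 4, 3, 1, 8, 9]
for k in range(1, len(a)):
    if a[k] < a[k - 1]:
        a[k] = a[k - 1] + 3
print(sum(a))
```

k=1: 1<5, a[1] = 5+3 = 8 → [5, 8, 4, 3, 1, 8, 9]
k=2: 4<8, a[2] = 8+3 = 11 → [5, 8, 11, 3, 1, 8, 9]
k=3: 3<11, a[3] = 11+3 = 14 → [5, 8, 11, 14, 1, 8, 9]
k=4: 1<14, a[4] = 14+3 = 17 → [5, 8, 11, 14, 17, 8, 9]
k=5: 8<17, a[5] = 17+3 = 20 → [5, 8, 11, 14, 17, 20, 9]
k=6: 9<20, a[6] = 20+3 = 23 → [5, 8, 11, 14, 17, 20, 23]
sum = 98

98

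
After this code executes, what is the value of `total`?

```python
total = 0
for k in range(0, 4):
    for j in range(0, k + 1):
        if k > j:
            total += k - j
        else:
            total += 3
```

22

k=0,j=0: not 0>0, total = 0+3 = 3
k=1,j=0: 1>0, total = 3+1 = 4
k=1,j=1: not 1>1, total = 4+3 = 7
k=2,j=0: 2>0, total = 7+2 = 9
k=2,j=1: 2>1, total = 9+1 = 10
k=2,j=2: not 2>2, total = 10+3 = 13
k=3,j=0: 3>0, total = 13+3 = 16
k=3,j=1: 3>1, total = 16+2 = 18
k=3,j=2: 3>2, total = 18+1 = 19
k=3,j=3: not 3>3, total = 19+3 = 22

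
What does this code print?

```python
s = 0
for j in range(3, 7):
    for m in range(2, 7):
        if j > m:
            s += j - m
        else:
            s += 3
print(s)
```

50

j=3,m=2: 3>2, s = 0+1 = 1
j=3,m=3: not 3>3, s = 1+3 = 4
j=3,m=4: not 3>4, s = 4+3 = 7
j=3,m=5: not 3>5, s = 7+3 = 10
j=3,m=6: not 3>6, s = 10+3 = 13
j=4,m=2: 4>2, s = 13+2 = 15
j=4,m=3: 4>3, s = 15+1 = 16
j=4,m=4: not 4>4, s = 16+3 = 19
j=4,m=5: not 4>5, s = 19+3 = 22
j=4,m=6: not 4>6, s = 22+3 = 25
j=5,m=2: 5>2, s = 25+3 = 28
j=5,m=3: 5>3, s = 28+2 = 30
j=5,m=4: 5>4, s = 30+1 = 31
j=5,m=5: not 5>5, s = 31+3 = 34
j=5,m=6: not 5>6, s = 34+3 = 37
j=6,m=2: 6>2, s = 37+4 = 41
j=6,m=3: 6>3, s = 41+3 = 44
j=6,m=4: 6>4, s = 44+2 = 46
j=6,m=5: 6>5, s = 46+1 = 47
j=6,m=6: not 6>6, s = 47+3 = 50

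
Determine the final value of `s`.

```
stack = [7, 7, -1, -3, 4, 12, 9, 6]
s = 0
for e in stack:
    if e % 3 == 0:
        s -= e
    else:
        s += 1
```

-20

e=7: not %3==0, s = 0+1 = 1
e=7: not %3==0, s = 1+1 = 2
e=-1: not %3==0, s = 2+1 = 3
e=-3: %3==0, s = 3-(-3) = 6
e=4: not %3==0, s = 6+1 = 7
e=12: %3==0, s = 7-12 = -5
e=9: %3==0, s = (-5)-9 = -14
e=6: %3==0, s = (-14)-6 = -20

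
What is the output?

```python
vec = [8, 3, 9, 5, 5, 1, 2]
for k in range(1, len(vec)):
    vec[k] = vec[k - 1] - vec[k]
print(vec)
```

k=1: vec[1] = 8-3 = 5 → [8, 5, 9, 5, 5, 1, 2]
k=2: vec[2] = 5-9 = -4 → [8, 5, -4, 5, 5, 1, 2]
k=3: vec[3] = (-4)-5 = -9 → [8, 5, -4, -9, 5, 1, 2]
k=4: vec[4] = (-9)-5 = -14 → [8, 5, -4, -9, -14, 1, 2]
k=5: vec[5] = (-14)-1 = -15 → [8, 5, -4, -9, -14, -15, 2]
k=6: vec[6] = (-15)-2 = -17 → [8, 5, -4, -9, -14, -15, -17]

[8, 5, -4, -9, -14, -15, -17]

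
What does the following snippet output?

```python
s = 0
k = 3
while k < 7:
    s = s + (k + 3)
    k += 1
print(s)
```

k=3: s = 0+6 = 6
k=4: s = 6+7 = 13
k=5: s = 13+8 = 21
k=6: s = 21+9 = 30

30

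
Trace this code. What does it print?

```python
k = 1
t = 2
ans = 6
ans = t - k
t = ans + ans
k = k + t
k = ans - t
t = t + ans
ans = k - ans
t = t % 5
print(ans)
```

-2

ans = 2-1 = 1
t = 1+1 = 2
k = 1+2 = 3
k = 1-2 = -1
t = 2+1 = 3
ans = (-1)-1 = -2
t = 3%5 = 3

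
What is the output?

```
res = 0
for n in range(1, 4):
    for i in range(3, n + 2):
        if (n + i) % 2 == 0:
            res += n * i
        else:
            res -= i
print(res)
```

2

n=2,i=3: odd sum, res = 0-3 = -3
n=3,i=3: even sum, res = (-3)+9 = 6
n=3,i=4: odd sum, res = 6-4 = 2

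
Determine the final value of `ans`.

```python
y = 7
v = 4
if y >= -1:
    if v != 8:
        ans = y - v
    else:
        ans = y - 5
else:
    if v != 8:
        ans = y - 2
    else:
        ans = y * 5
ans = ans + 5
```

y=7, v=4
y >= -1 is True; v != 8 is True
→ ans = y - v = 3
ans = 3+5 = 8

8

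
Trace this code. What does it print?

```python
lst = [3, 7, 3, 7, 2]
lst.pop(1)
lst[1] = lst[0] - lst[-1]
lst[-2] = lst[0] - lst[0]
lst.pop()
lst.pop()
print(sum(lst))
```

pop(1) removes 7 → [3, 3, 7, 2]
lst[1] = lst[0]-lst[-1] = 3-2 = 1 → [3, 1, 7, 2]
lst[-2] = lst[0]-lst[0] = 3-3 = 0 → [3, 1, 0, 2]
pop() removes 2 → [3, 1, 0]
pop() removes 0 → [3, 1]
sum = 4

4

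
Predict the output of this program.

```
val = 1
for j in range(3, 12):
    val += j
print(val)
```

64

j=3: val = 1+3 = 4
j=4: val = 4+4 = 8
j=5: val = 8+5 = 13
j=6: val = 13+6 = 19
j=7: val = 19+7 = 26
j=8: val = 26+8 = 34
j=9: val = 34+9 = 43
j=10: val = 43+10 = 53
j=11: val = 53+11 = 64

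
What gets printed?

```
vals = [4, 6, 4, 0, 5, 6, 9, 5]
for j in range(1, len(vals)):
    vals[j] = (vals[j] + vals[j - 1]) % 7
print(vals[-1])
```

j=1: vals[1] = (6+4)%7 = 3 → [4, 3, 4, 0, 5, 6, 9, 5]
j=2: vals[2] = (4+3)%7 = 0 → [4, 3, 0, 0, 5, 6, 9, 5]
j=3: vals[3] = (0+0)%7 = 0 → [4, 3, 0, 0, 5, 6, 9, 5]
j=4: vals[4] = (5+0)%7 = 5 → [4, 3, 0, 0, 5, 6, 9, 5]
j=5: vals[5] = (6+5)%7 = 4 → [4, 3, 0, 0, 5, 4, 9, 5]
j=6: vals[6] = (9+4)%7 = 6 → [4, 3, 0, 0, 5, 4, 6, 5]
j=7: vals[7] = (5+6)%7 = 4 → [4, 3, 0, 0, 5, 4, 6, 4]

4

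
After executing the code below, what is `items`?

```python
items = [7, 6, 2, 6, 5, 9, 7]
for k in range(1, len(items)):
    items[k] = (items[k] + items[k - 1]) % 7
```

[7, 6, 1, 0, 5, 0, 0]

k=1: items[1] = (6+7)%7 = 6 → [7, 6, 2, 6, 5, 9, 7]
k=2: items[2] = (2+6)%7 = 1 → [7, 6, 1, 6, 5, 9, 7]
k=3: items[3] = (6+1)%7 = 0 → [7, 6, 1, 0, 5, 9, 7]
k=4: items[4] = (5+0)%7 = 5 → [7, 6, 1, 0, 5, 9, 7]
k=5: items[5] = (9+5)%7 = 0 → [7, 6, 1, 0, 5, 0, 7]
k=6: items[6] = (7+0)%7 = 0 → [7, 6, 1, 0, 5, 0, 0]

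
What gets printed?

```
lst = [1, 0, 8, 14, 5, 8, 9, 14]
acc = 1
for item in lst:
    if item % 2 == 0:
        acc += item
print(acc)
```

item=1: not even
item=0: even, acc = 1+0 = 1
item=8: even, acc = 1+8 = 9
item=14: even, acc = 9+14 = 23
item=5: not even
item=8: even, acc = 23+8 = 31
item=9: not even
item=14: even, acc = 31+14 = 45

45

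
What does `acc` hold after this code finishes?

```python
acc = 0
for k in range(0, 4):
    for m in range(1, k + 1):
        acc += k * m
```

k=1,m=1: acc = 0+1 = 1
k=2,m=1: acc = 1+2 = 3
k=2,m=2: acc = 3+4 = 7
k=3,m=1: acc = 7+3 = 10
k=3,m=2: acc = 10+6 = 16
k=3,m=3: acc = 16+9 = 25

25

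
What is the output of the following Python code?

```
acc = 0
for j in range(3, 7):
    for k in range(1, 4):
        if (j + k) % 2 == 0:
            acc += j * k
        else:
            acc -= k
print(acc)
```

40

j=3,k=1: even sum, acc = 0+3 = 3
j=3,k=2: odd sum, acc = 3-2 = 1
j=3,k=3: even sum, acc = 1+9 = 10
j=4,k=1: odd sum, acc = 10-1 = 9
j=4,k=2: even sum, acc = 9+8 = 17
j=4,k=3: odd sum, acc = 17-3 = 14
j=5,k=1: even sum, acc = 14+5 = 19
j=5,k=2: odd sum, acc = 19-2 = 17
j=5,k=3: even sum, acc = 17+15 = 32
j=6,k=1: odd sum, acc = 32-1 = 31
j=6,k=2: even sum, acc = 31+12 = 43
j=6,k=3: odd sum, acc = 43-3 = 40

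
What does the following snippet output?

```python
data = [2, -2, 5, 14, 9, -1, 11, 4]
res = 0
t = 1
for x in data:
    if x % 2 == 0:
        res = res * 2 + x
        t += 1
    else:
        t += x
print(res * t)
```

x=2: even, res = 0*2+2 = 2; t=2
x=-2: even, res = 2*2+(-2) = 2; t=3
x=5: not even; t=8
x=14: even, res = 2*2+14 = 18; t=9
x=9: not even; t=18
x=-1: not even; t=17
x=11: not even; t=28
x=4: even, res = 18*2+4 = 40; t=29
res*t = 40*29 = 1160

1160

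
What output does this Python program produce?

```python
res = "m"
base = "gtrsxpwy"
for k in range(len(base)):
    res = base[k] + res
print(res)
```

k=0: prepend 'g' → 'gm'
k=1: prepend 't' → 'tgm'
k=2: prepend 'r' → 'rtgm'
k=3: prepend 's' → 'srtgm'
k=4: prepend 'x' → 'xsrtgm'
k=5: prepend 'p' → 'pxsrtgm'
k=6: prepend 'w' → 'wpxsrtgm'
k=7: prepend 'y' → 'ywpxsrtgm'

ywpxsrtgm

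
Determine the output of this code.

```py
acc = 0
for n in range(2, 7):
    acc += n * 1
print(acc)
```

n=2: acc = 0+2*1 = 2
n=3: acc = 2+3*1 = 5
n=4: acc = 5+4*1 = 9
n=5: acc = 9+5*1 = 14
n=6: acc = 14+6*1 = 20

20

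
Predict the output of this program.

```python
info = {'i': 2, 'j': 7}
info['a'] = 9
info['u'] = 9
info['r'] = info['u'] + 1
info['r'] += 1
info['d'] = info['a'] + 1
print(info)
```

info['a'] = 9 → {'i': 2, 'j': 7, 'a': 9}
info['u'] = 9 → {'i': 2, 'j': 7, 'a': 9, 'u': 9}
info['r'] = info['u']+1 = 10 → {'i': 2, 'j': 7, 'a': 9, 'u': 9, 'r': 10}
info['r'] = 10+1 = 11 → {'i': 2, 'j': 7, 'a': 9, 'u': 9, 'r': 11}
info['d'] = info['a']+1 = 10 → {'i': 2, 'j': 7, 'a': 9, 'u': 9, 'r': 11, 'd': 10}

{'i': 2, 'j': 7, 'a': 9, 'u': 9, 'r': 11, 'd': 10}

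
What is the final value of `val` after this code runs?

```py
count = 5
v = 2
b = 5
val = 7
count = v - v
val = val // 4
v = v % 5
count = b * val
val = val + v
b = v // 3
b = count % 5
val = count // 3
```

1

count = 2-2 = 0
val = 7//4 = 1
v = 2%5 = 2
count = 5*1 = 5
val = 1+2 = 3
b = 2//3 = 0
b = 5%5 = 0
val = 5//3 = 1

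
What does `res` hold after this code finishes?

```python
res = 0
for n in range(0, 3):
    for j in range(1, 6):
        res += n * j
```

45

n=0,j=1: res = 0+0 = 0
n=0,j=2: res = 0+0 = 0
n=0,j=3: res = 0+0 = 0
n=0,j=4: res = 0+0 = 0
n=0,j=5: res = 0+0 = 0
n=1,j=1: res = 0+1 = 1
n=1,j=2: res = 1+2 = 3
n=1,j=3: res = 3+3 = 6
n=1,j=4: res = 6+4 = 10
n=1,j=5: res = 10+5 = 15
n=2,j=1: res = 15+2 = 17
n=2,j=2: res = 17+4 = 21
n=2,j=3: res = 21+6 = 27
n=2,j=4: res = 27+8 = 35
n=2,j=5: res = 35+10 = 45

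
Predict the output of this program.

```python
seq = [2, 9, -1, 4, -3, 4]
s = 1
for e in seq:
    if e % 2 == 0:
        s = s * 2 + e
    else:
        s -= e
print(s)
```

e=2: even, s = 1*2+2 = 4
e=9: not even, s = 4-9 = -5
e=-1: not even, s = (-5)-(-1) = -4
e=4: even, s = (-4)*2+4 = -4
e=-3: not even, s = (-4)-(-3) = -1
e=4: even, s = (-1)*2+4 = 2

2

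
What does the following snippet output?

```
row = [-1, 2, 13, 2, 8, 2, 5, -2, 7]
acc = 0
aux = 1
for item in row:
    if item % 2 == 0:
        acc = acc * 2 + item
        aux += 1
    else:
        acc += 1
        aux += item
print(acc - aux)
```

103

item=-1: not even, acc = 0+1 = 1; aux=0
item=2: even, acc = 1*2+2 = 4; aux=1
item=13: not even, acc = 4+1 = 5; aux=14
item=2: even, acc = 5*2+2 = 12; aux=15
item=8: even, acc = 12*2+8 = 32; aux=16
item=2: even, acc = 32*2+2 = 66; aux=17
item=5: not even, acc = 66+1 = 67; aux=22
item=-2: even, acc = 67*2+(-2) = 132; aux=23
item=7: not even, acc = 132+1 = 133; aux=30
acc-aux = 133-30 = 103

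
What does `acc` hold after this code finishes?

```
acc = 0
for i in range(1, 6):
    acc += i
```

i=1: acc = 0+1 = 1
i=2: acc = 1+2 = 3
i=3: acc = 3+3 = 6
i=4: acc = 6+4 = 10
i=5: acc = 10+5 = 15

15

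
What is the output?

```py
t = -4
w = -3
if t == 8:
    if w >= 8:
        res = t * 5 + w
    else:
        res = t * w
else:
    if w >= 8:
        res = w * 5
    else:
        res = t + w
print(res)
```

-7

t=-4, w=-3
t == 8 is False; w >= 8 is False
→ res = t + w = -7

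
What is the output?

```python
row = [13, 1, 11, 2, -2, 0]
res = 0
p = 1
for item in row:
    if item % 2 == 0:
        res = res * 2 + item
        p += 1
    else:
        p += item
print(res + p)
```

item=13: not even; p=14
item=1: not even; p=15
item=11: not even; p=26
item=2: even, res = 0*2+2 = 2; p=27
item=-2: even, res = 2*2+(-2) = 2; p=28
item=0: even, res = 2*2+0 = 4; p=29
res+p = 4+29 = 33

33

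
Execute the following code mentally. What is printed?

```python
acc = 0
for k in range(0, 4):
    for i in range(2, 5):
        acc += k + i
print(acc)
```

54

k=0,i=2: acc = 0+2 = 2
k=0,i=3: acc = 2+3 = 5
k=0,i=4: acc = 5+4 = 9
k=1,i=2: acc = 9+3 = 12
k=1,i=3: acc = 12+4 = 16
k=1,i=4: acc = 16+5 = 21
k=2,i=2: acc = 21+4 = 25
k=2,i=3: acc = 25+5 = 30
k=2,i=4: acc = 30+6 = 36
k=3,i=2: acc = 36+5 = 41
k=3,i=3: acc = 41+6 = 47
k=3,i=4: acc = 47+7 = 54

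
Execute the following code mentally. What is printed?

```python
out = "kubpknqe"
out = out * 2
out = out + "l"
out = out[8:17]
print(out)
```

kubpknqel

repeat ×2 → 'kubpknqekubpknqe'
+ 'l' → 'kubpknqekubpknqel'
slice [8:17] → 'kubpknqel'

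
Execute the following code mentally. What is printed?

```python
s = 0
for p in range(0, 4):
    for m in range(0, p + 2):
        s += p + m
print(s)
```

46

p=0,m=0: s = 0+0 = 0
p=0,m=1: s = 0+1 = 1
p=1,m=0: s = 1+1 = 2
p=1,m=1: s = 2+2 = 4
p=1,m=2: s = 4+3 = 7
p=2,m=0: s = 7+2 = 9
p=2,m=1: s = 9+3 = 12
p=2,m=2: s = 12+4 = 16
p=2,m=3: s = 16+5 = 21
p=3,m=0: s = 21+3 = 24
p=3,m=1: s = 24+4 = 28
p=3,m=2: s = 28+5 = 33
p=3,m=3: s = 33+6 = 39
p=3,m=4: s = 39+7 = 46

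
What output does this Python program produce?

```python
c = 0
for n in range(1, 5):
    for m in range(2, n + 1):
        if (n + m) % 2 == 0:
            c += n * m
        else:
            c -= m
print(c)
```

32

n=2,m=2: even sum, c = 0+4 = 4
n=3,m=2: odd sum, c = 4-2 = 2
n=3,m=3: even sum, c = 2+9 = 11
n=4,m=2: even sum, c = 11+8 = 19
n=4,m=3: odd sum, c = 19-3 = 16
n=4,m=4: even sum, c = 16+16 = 32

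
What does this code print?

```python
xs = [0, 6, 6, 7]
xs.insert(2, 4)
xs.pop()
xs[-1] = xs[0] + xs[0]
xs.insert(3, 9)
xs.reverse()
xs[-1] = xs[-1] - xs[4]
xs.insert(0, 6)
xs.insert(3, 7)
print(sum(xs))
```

32

insert 4 at 2 → [0, 6, 4, 6, 7]
pop() removes 7 → [0, 6, 4, 6]
xs[-1] = xs[0]+xs[0] = 0+0 = 0 → [0, 6, 4, 0]
insert 9 at 3 → [0, 6, 4, 9, 0]
reverse → [0, 9, 4, 6, 0]
xs[-1] = xs[-1]-xs[4] = 0-0 = 0 → [0, 9, 4, 6, 0]
insert 6 at 0 → [6, 0, 9, 4, 6, 0]
insert 7 at 3 → [6, 0, 9, 7, 4, 6, 0]
sum = 32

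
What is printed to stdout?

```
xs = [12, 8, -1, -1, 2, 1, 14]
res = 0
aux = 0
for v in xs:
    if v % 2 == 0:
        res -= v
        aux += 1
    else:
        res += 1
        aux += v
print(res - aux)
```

v=12: even, res = 0-12 = -12; aux=1
v=8: even, res = (-12)-8 = -20; aux=2
v=-1: not even, res = (-20)+1 = -19; aux=1
v=-1: not even, res = (-19)+1 = -18; aux=0
v=2: even, res = (-18)-2 = -20; aux=1
v=1: not even, res = (-20)+1 = -19; aux=2
v=14: even, res = (-19)-14 = -33; aux=3
res-aux = (-33)-3 = -36

-36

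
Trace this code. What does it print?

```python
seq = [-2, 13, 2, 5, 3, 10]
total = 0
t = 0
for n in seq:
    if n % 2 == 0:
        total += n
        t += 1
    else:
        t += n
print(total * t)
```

240

n=-2: even, total = 0+(-2) = -2; t=1
n=13: not even; t=14
n=2: even, total = (-2)+2 = 0; t=15
n=5: not even; t=20
n=3: not even; t=23
n=10: even, total = 0+10 = 10; t=24
total*t = 10*24 = 240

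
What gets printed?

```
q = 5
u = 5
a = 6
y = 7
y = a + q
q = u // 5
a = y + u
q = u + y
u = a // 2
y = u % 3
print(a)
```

y = 6+5 = 11
q = 5//5 = 1
a = 11+5 = 16
q = 5+11 = 16
u = 16//2 = 8
y = 8%3 = 2

16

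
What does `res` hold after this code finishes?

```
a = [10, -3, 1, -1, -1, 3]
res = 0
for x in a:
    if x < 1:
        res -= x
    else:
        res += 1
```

8

x=10: not <1, res = 0+1 = 1
x=-3: <1, res = 1-(-3) = 4
x=1: not <1, res = 4+1 = 5
x=-1: <1, res = 5-(-1) = 6
x=-1: <1, res = 6-(-1) = 7
x=3: not <1, res = 7+1 = 8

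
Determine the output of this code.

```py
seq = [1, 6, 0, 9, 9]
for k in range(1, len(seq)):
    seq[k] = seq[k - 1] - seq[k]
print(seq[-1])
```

k=1: seq[1] = 1-6 = -5 → [1, -5, 0, 9, 9]
k=2: seq[2] = (-5)-0 = -5 → [1, -5, -5, 9, 9]
k=3: seq[3] = (-5)-9 = -14 → [1, -5, -5, -14, 9]
k=4: seq[4] = (-14)-9 = -23 → [1, -5, -5, -14, -23]

-23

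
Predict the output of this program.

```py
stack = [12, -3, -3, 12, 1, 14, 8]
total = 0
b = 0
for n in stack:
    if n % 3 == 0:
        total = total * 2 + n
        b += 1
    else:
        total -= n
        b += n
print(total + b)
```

94

n=12: %3==0, total = 0*2+12 = 12; b=1
n=-3: %3==0, total = 12*2+(-3) = 21; b=2
n=-3: %3==0, total = 21*2+(-3) = 39; b=3
n=12: %3==0, total = 39*2+12 = 90; b=4
n=1: not %3==0, total = 90-1 = 89; b=5
n=14: not %3==0, total = 89-14 = 75; b=19
n=8: not %3==0, total = 75-8 = 67; b=27
total+b = 67+27 = 94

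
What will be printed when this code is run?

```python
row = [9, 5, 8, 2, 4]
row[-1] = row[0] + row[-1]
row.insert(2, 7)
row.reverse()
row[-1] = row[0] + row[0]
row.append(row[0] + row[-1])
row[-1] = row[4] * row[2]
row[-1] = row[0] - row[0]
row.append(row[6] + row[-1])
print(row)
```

row[-1] = row[0]+row[-1] = 9+4 = 13 → [9, 5, 8, 2, 13]
insert 7 at 2 → [9, 5, 7, 8, 2, 13]
reverse → [13, 2, 8, 7, 5, 9]
row[-1] = row[0]+row[0] = 13+13 = 26 → [13, 2, 8, 7, 5, 26]
append row[0]+row[-1] = 13+26 = 39 → [13, 2, 8, 7, 5, 26, 39]
row[-1] = row[4]*row[2] = 5*8 = 40 → [13, 2, 8, 7, 5, 26, 40]
row[-1] = row[0]-row[0] = 13-13 = 0 → [13, 2, 8, 7, 5, 26, 0]
append row[6]+row[-1] = 0+0 = 0 → [13, 2, 8, 7, 5, 26, 0, 0]

[13, 2, 8, 7, 5, 26, 0, 0]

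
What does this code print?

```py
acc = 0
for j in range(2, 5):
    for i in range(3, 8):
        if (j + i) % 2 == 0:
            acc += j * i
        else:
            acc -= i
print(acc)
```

j=2,i=3: odd sum, acc = 0-3 = -3
j=2,i=4: even sum, acc = (-3)+8 = 5
j=2,i=5: odd sum, acc = 5-5 = 0
j=2,i=6: even sum, acc = 0+12 = 12
j=2,i=7: odd sum, acc = 12-7 = 5
j=3,i=3: even sum, acc = 5+9 = 14
j=3,i=4: odd sum, acc = 14-4 = 10
j=3,i=5: even sum, acc = 10+15 = 25
j=3,i=6: odd sum, acc = 25-6 = 19
j=3,i=7: even sum, acc = 19+21 = 40
j=4,i=3: odd sum, acc = 40-3 = 37
j=4,i=4: even sum, acc = 37+16 = 53
j=4,i=5: odd sum, acc = 53-5 = 48
j=4,i=6: even sum, acc = 48+24 = 72
j=4,i=7: odd sum, acc = 72-7 = 65

65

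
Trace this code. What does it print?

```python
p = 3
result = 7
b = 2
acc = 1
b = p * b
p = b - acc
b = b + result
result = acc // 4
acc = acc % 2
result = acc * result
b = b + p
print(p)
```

b = 3*2 = 6
p = 6-1 = 5
b = 6+7 = 13
result = 1//4 = 0
acc = 1%2 = 1
result = 1*0 = 0
b = 13+5 = 18

5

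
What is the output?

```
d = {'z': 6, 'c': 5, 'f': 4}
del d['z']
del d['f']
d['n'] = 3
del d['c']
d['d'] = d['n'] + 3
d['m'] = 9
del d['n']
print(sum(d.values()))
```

del 'z' → {'c': 5, 'f': 4}
del 'f' → {'c': 5}
d['n'] = 3 → {'c': 5, 'n': 3}
del 'c' → {'n': 3}
d['d'] = d['n']+3 = 6 → {'n': 3, 'd': 6}
d['m'] = 9 → {'n': 3, 'd': 6, 'm': 9}
del 'n' → {'d': 6, 'm': 9}
sum of values = 15

15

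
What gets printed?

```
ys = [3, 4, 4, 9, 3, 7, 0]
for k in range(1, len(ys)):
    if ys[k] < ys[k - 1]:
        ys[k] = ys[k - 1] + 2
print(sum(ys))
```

59

k=1: 4>=3, unchanged → [3, 4, 4, 9, 3, 7, 0]
k=2: 4>=4, unchanged → [3, 4, 4, 9, 3, 7, 0]
k=3: 9>=4, unchanged → [3, 4, 4, 9, 3, 7, 0]
k=4: 3<9, ys[4] = 9+2 = 11 → [3, 4, 4, 9, 11, 7, 0]
k=5: 7<11, ys[5] = 11+2 = 13 → [3, 4, 4, 9, 11, 13, 0]
k=6: 0<13, ys[6] = 13+2 = 15 → [3, 4, 4, 9, 11, 13, 15]
sum = 59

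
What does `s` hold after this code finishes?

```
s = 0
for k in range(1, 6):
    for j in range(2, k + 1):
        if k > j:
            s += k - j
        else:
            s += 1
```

k=2,j=2: not 2>2, s = 0+1 = 1
k=3,j=2: 3>2, s = 1+1 = 2
k=3,j=3: not 3>3, s = 2+1 = 3
k=4,j=2: 4>2, s = 3+2 = 5
k=4,j=3: 4>3, s = 5+1 = 6
k=4,j=4: not 4>4, s = 6+1 = 7
k=5,j=2: 5>2, s = 7+3 = 10
k=5,j=3: 5>3, s = 10+2 = 12
k=5,j=4: 5>4, s = 12+1 = 13
k=5,j=5: not 5>5, s = 13+1 = 14

14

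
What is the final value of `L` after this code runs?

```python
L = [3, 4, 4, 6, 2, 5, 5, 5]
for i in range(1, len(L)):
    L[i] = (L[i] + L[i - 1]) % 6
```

i=1: L[1] = (4+3)%6 = 1 → [3, 1, 4, 6, 2, 5, 5, 5]
i=2: L[2] = (4+1)%6 = 5 → [3, 1, 5, 6, 2, 5, 5, 5]
i=3: L[3] = (6+5)%6 = 5 → [3, 1, 5, 5, 2, 5, 5, 5]
i=4: L[4] = (2+5)%6 = 1 → [3, 1, 5, 5, 1, 5, 5, 5]
i=5: L[5] = (5+1)%6 = 0 → [3, 1, 5, 5, 1, 0, 5, 5]
i=6: L[6] = (5+0)%6 = 5 → [3, 1, 5, 5, 1, 0, 5, 5]
i=7: L[7] = (5+5)%6 = 4 → [3, 1, 5, 5, 1, 0, 5, 4]

[3, 1, 5, 5, 1, 0, 5, 4]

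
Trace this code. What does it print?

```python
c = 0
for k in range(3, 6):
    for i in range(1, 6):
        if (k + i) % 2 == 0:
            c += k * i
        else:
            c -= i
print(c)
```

k=3,i=1: even sum, c = 0+3 = 3
k=3,i=2: odd sum, c = 3-2 = 1
k=3,i=3: even sum, c = 1+9 = 10
k=3,i=4: odd sum, c = 10-4 = 6
k=3,i=5: even sum, c = 6+15 = 21
k=4,i=1: odd sum, c = 21-1 = 20
k=4,i=2: even sum, c = 20+8 = 28
k=4,i=3: odd sum, c = 28-3 = 25
k=4,i=4: even sum, c = 25+16 = 41
k=4,i=5: odd sum, c = 41-5 = 36
k=5,i=1: even sum, c = 36+5 = 41
k=5,i=2: odd sum, c = 41-2 = 39
k=5,i=3: even sum, c = 39+15 = 54
k=5,i=4: odd sum, c = 54-4 = 50
k=5,i=5: even sum, c = 50+25 = 75

75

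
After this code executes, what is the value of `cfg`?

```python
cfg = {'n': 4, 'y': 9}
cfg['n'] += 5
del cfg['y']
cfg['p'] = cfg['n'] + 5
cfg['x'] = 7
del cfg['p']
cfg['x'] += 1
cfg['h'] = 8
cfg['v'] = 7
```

cfg['n'] = 4+5 = 9 → {'n': 9, 'y': 9}
del 'y' → {'n': 9}
cfg['p'] = cfg['n']+5 = 14 → {'n': 9, 'p': 14}
cfg['x'] = 7 → {'n': 9, 'p': 14, 'x': 7}
del 'p' → {'n': 9, 'x': 7}
cfg['x'] = 7+1 = 8 → {'n': 9, 'x': 8}
cfg['h'] = 8 → {'n': 9, 'x': 8, 'h': 8}
cfg['v'] = 7 → {'n': 9, 'x': 8, 'h': 8, 'v': 7}

{'n': 9, 'x': 8, 'h': 8, 'v': 7}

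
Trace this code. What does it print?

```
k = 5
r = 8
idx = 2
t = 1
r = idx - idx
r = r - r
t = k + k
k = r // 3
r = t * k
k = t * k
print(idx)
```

2

r = 2-2 = 0
r = 0-0 = 0
t = 5+5 = 10
k = 0//3 = 0
r = 10*0 = 0
k = 10*0 = 0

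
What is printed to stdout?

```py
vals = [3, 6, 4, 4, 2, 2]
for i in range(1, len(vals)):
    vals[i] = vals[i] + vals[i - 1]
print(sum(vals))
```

82

i=1: vals[1] = 6+3 = 9 → [3, 9, 4, 4, 2, 2]
i=2: vals[2] = 4+9 = 13 → [3, 9, 13, 4, 2, 2]
i=3: vals[3] = 4+13 = 17 → [3, 9, 13, 17, 2, 2]
i=4: vals[4] = 2+17 = 19 → [3, 9, 13, 17, 19, 2]
i=5: vals[5] = 2+19 = 21 → [3, 9, 13, 17, 19, 21]
sum = 82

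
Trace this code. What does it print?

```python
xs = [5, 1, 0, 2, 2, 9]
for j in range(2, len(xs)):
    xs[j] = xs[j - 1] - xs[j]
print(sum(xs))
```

-9

j=2: xs[2] = 1-0 = 1 → [5, 1, 1, 2, 2, 9]
j=3: xs[3] = 1-2 = -1 → [5, 1, 1, -1, 2, 9]
j=4: xs[4] = (-1)-2 = -3 → [5, 1, 1, -1, -3, 9]
j=5: xs[5] = (-3)-9 = -12 → [5, 1, 1, -1, -3, -12]
sum = -9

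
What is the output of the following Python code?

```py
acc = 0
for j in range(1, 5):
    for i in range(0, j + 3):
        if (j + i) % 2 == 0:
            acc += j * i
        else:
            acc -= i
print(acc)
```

j=1,i=0: odd sum, acc = 0-0 = 0
j=1,i=1: even sum, acc = 0+1 = 1
j=1,i=2: odd sum, acc = 1-2 = -1
j=1,i=3: even sum, acc = (-1)+3 = 2
j=2,i=0: even sum, acc = 2+0 = 2
j=2,i=1: odd sum, acc = 2-1 = 1
j=2,i=2: even sum, acc = 1+4 = 5
j=2,i=3: odd sum, acc = 5-3 = 2
j=2,i=4: even sum, acc = 2+8 = 10
j=3,i=0: odd sum, acc = 10-0 = 10
j=3,i=1: even sum, acc = 10+3 = 13
j=3,i=2: odd sum, acc = 13-2 = 11
j=3,i=3: even sum, acc = 11+9 = 20
j=3,i=4: odd sum, acc = 20-4 = 16
j=3,i=5: even sum, acc = 16+15 = 31
j=4,i=0: even sum, acc = 31+0 = 31
j=4,i=1: odd sum, acc = 31-1 = 30
j=4,i=2: even sum, acc = 30+8 = 38
j=4,i=3: odd sum, acc = 38-3 = 35
j=4,i=4: even sum, acc = 35+16 = 51
j=4,i=5: odd sum, acc = 51-5 = 46
j=4,i=6: even sum, acc = 46+24 = 70

70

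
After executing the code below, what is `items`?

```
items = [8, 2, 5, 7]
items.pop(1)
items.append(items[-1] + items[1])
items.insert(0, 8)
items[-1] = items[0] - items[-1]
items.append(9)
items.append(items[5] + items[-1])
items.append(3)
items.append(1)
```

[8, 8, 5, 7, -4, 9, 18, 3, 1]

pop(1) removes 2 → [8, 5, 7]
append items[-1]+items[1] = 7+5 = 12 → [8, 5, 7, 12]
insert 8 at 0 → [8, 8, 5, 7, 12]
items[-1] = items[0]-items[-1] = 8-12 = -4 → [8, 8, 5, 7, -4]
append 9 → [8, 8, 5, 7, -4, 9]
append items[5]+items[-1] = 9+9 = 18 → [8, 8, 5, 7, -4, 9, 18]
append 3 → [8, 8, 5, 7, -4, 9, 18, 3]
append 1 → [8, 8, 5, 7, -4, 9, 18, 3, 1]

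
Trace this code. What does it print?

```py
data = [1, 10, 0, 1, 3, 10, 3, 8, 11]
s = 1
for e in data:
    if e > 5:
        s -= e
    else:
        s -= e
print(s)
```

-46

e=1: not >5, s = 1-1 = 0
e=10: >5, s = 0-10 = -10
e=0: not >5, s = (-10)-0 = -10
e=1: not >5, s = (-10)-1 = -11
e=3: not >5, s = (-11)-3 = -14
e=10: >5, s = (-14)-10 = -24
e=3: not >5, s = (-24)-3 = -27
e=8: >5, s = (-27)-8 = -35
e=11: >5, s = (-35)-11 = -46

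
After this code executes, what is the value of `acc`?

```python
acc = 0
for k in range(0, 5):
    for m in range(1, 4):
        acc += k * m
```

60

k=0,m=1: acc = 0+0 = 0
k=0,m=2: acc = 0+0 = 0
k=0,m=3: acc = 0+0 = 0
k=1,m=1: acc = 0+1 = 1
k=1,m=2: acc = 1+2 = 3
k=1,m=3: acc = 3+3 = 6
k=2,m=1: acc = 6+2 = 8
k=2,m=2: acc = 8+4 = 12
k=2,m=3: acc = 12+6 = 18
k=3,m=1: acc = 18+3 = 21
k=3,m=2: acc = 21+6 = 27
k=3,m=3: acc = 27+9 = 36
k=4,m=1: acc = 36+4 = 40
k=4,m=2: acc = 40+8 = 48
k=4,m=3: acc = 48+12 = 60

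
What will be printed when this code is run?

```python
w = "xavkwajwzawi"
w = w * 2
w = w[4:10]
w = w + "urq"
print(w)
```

wajwzaurq

repeat ×2 → 'xavkwajwzawixavkwajwzawi'
slice [4:10] → 'wajwza'
+ 'urq' → 'wajwzaurq'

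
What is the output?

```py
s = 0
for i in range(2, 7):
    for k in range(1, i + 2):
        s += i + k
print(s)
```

i=2,k=1: s = 0+3 = 3
i=2,k=2: s = 3+4 = 7
i=2,k=3: s = 7+5 = 12
i=3,k=1: s = 12+4 = 16
i=3,k=2: s = 16+5 = 21
i=3,k=3: s = 21+6 = 27
i=3,k=4: s = 27+7 = 34
i=4,k=1: s = 34+5 = 39
i=4,k=2: s = 39+6 = 45
i=4,k=3: s = 45+7 = 52
i=4,k=4: s = 52+8 = 60
i=4,k=5: s = 60+9 = 69
i=5,k=1: s = 69+6 = 75
i=5,k=2: s = 75+7 = 82
i=5,k=3: s = 82+8 = 90
i=5,k=4: s = 90+9 = 99
i=5,k=5: s = 99+10 = 109
i=5,k=6: s = 109+11 = 120
i=6,k=1: s = 120+7 = 127
i=6,k=2: s = 127+8 = 135
i=6,k=3: s = 135+9 = 144
i=6,k=4: s = 144+10 = 154
i=6,k=5: s = 154+11 = 165
i=6,k=6: s = 165+12 = 177
i=6,k=7: s = 177+13 = 190

190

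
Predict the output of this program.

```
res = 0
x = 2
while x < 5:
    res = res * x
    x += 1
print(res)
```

0

x=2: res = 0*2 = 0
x=3: res = 0*3 = 0
x=4: res = 0*4 = 0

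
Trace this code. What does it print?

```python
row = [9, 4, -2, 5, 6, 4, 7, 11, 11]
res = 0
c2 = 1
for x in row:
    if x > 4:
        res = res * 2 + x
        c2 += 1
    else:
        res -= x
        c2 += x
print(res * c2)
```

4953

x=9: >4, res = 0*2+9 = 9; c2=2
x=4: not >4, res = 9-4 = 5; c2=6
x=-2: not >4, res = 5-(-2) = 7; c2=4
x=5: >4, res = 7*2+5 = 19; c2=5
x=6: >4, res = 19*2+6 = 44; c2=6
x=4: not >4, res = 44-4 = 40; c2=10
x=7: >4, res = 40*2+7 = 87; c2=11
x=11: >4, res = 87*2+11 = 185; c2=12
x=11: >4, res = 185*2+11 = 381; c2=13
res*c2 = 381*13 = 4953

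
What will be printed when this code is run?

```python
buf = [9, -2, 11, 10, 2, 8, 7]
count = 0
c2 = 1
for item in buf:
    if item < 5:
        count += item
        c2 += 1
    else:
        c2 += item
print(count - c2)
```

-48

item=9: not <5; c2=10
item=-2: <5, count = 0+(-2) = -2; c2=11
item=11: not <5; c2=22
item=10: not <5; c2=32
item=2: <5, count = (-2)+2 = 0; c2=33
item=8: not <5; c2=41
item=7: not <5; c2=48
count-c2 = 0-48 = -48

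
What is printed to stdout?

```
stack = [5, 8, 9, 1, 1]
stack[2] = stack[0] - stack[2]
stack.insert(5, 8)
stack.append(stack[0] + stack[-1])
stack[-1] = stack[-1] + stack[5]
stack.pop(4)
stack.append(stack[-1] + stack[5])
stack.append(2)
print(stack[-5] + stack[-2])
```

43

stack[2] = stack[0]-stack[2] = 5-9 = -4 → [5, 8, -4, 1, 1]
insert 8 at 5 → [5, 8, -4, 1, 1, 8]
append stack[0]+stack[-1] = 5+8 = 13 → [5, 8, -4, 1, 1, 8, 13]
stack[-1] = stack[-1]+stack[5] = 13+8 = 21 → [5, 8, -4, 1, 1, 8, 21]
pop(4) removes 1 → [5, 8, -4, 1, 8, 21]
append stack[-1]+stack[5] = 21+21 = 42 → [5, 8, -4, 1, 8, 21, 42]
append 2 → [5, 8, -4, 1, 8, 21, 42, 2]
stack[-5]+stack[-2] = 1+42 = 43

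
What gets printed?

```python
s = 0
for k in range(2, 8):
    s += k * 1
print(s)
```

k=2: s = 0+2*1 = 2
k=3: s = 2+3*1 = 5
k=4: s = 5+4*1 = 9
k=5: s = 9+5*1 = 14
k=6: s = 14+6*1 = 20
k=7: s = 20+7*1 = 27

27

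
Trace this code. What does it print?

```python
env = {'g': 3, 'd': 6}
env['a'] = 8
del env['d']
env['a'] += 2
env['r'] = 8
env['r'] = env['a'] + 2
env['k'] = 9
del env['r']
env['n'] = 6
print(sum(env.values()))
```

28

env['a'] = 8 → {'g': 3, 'd': 6, 'a': 8}
del 'd' → {'g': 3, 'a': 8}
env['a'] = 8+2 = 10 → {'g': 3, 'a': 10}
env['r'] = 8 → {'g': 3, 'a': 10, 'r': 8}
env['r'] = env['a']+2 = 12 → {'g': 3, 'a': 10, 'r': 12}
env['k'] = 9 → {'g': 3, 'a': 10, 'r': 12, 'k': 9}
del 'r' → {'g': 3, 'a': 10, 'k': 9}
env['n'] = 6 → {'g': 3, 'a': 10, 'k': 9, 'n': 6}
sum of values = 28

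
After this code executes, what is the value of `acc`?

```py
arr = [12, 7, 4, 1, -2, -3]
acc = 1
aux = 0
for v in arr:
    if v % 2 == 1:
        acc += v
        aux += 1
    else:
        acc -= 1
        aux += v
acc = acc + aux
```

v=12: not odd, acc = 1-1 = 0; aux=12
v=7: odd, acc = 0+7 = 7; aux=13
v=4: not odd, acc = 7-1 = 6; aux=17
v=1: odd, acc = 6+1 = 7; aux=18
v=-2: not odd, acc = 7-1 = 6; aux=16
v=-3: odd, acc = 6+(-3) = 3; aux=17
acc+aux = 3+17 = 20

20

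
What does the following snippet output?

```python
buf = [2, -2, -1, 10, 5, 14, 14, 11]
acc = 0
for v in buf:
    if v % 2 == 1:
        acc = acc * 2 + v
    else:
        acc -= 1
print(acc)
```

-7

v=2: not odd, acc = 0-1 = -1
v=-2: not odd, acc = (-1)-1 = -2
v=-1: odd, acc = (-2)*2+(-1) = -5
v=10: not odd, acc = (-5)-1 = -6
v=5: odd, acc = (-6)*2+5 = -7
v=14: not odd, acc = (-7)-1 = -8
v=14: not odd, acc = (-8)-1 = -9
v=11: odd, acc = (-9)*2+11 = -7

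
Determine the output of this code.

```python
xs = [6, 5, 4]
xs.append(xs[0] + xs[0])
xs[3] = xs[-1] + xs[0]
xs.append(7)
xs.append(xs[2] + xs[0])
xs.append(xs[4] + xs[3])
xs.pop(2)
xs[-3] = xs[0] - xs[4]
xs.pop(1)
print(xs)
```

append xs[0]+xs[0] = 6+6 = 12 → [6, 5, 4, 12]
xs[3] = xs[-1]+xs[0] = 12+6 = 18 → [6, 5, 4, 18]
append 7 → [6, 5, 4, 18, 7]
append xs[2]+xs[0] = 4+6 = 10 → [6, 5, 4, 18, 7, 10]
append xs[4]+xs[3] = 7+18 = 25 → [6, 5, 4, 18, 7, 10, 25]
pop(2) removes 4 → [6, 5, 18, 7, 10, 25]
xs[-3] = xs[0]-xs[4] = 6-10 = -4 → [6, 5, 18, -4, 10, 25]
pop(1) removes 5 → [6, 18, -4, 10, 25]

[6, 18, -4, 10, 25]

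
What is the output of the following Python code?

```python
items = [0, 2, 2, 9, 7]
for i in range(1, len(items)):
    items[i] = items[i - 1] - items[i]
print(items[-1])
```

-20

i=1: items[1] = 0-2 = -2 → [0, -2, 2, 9, 7]
i=2: items[2] = (-2)-2 = -4 → [0, -2, -4, 9, 7]
i=3: items[3] = (-4)-9 = -13 → [0, -2, -4, -13, 7]
i=4: items[4] = (-13)-7 = -20 → [0, -2, -4, -13, -20]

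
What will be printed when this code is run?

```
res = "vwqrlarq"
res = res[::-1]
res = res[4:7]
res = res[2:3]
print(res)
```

reverse → 'qralrqwv'
slice [4:7] → 'rqw'
slice [2:3] → 'w'

w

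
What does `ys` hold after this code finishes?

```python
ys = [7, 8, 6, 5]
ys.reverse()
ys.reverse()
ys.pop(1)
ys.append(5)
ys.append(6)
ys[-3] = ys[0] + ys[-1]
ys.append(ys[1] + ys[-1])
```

[7, 6, 13, 5, 6, 12]

reverse → [5, 6, 8, 7]
reverse → [7, 8, 6, 5]
pop(1) removes 8 → [7, 6, 5]
append 5 → [7, 6, 5, 5]
append 6 → [7, 6, 5, 5, 6]
ys[-3] = ys[0]+ys[-1] = 7+6 = 13 → [7, 6, 13, 5, 6]
append ys[1]+ys[-1] = 6+6 = 12 → [7, 6, 13, 5, 6, 12]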